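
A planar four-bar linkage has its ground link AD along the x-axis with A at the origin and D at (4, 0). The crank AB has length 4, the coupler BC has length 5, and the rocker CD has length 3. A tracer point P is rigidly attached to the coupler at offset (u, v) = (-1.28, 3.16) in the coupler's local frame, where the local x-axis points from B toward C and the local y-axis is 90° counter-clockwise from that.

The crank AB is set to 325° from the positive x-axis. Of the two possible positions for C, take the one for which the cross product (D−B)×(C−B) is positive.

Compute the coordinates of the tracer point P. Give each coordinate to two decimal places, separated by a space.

A=(0,0), D=(4.00,0)
B = A + 4.00·(cos325°, sin325°) = (3.2766, -2.2943)
|BD| = 2.4056
circle(B,5.00) ∩ circle(D,3.00): a=4.5283, h=2.1200
  candidates: C₊=(2.6165,2.6619) cross=5.100; C₋=(6.6601,1.3870) cross=-5.100
  mode + wants cross > 0 → take C=(2.6165,2.6619) (cross=5.100)
ex = (C−B)/|BC| = (-0.1320,0.9912); ey = (-0.9912,-0.1320)
P = B + -1.28·ex + 3.16·ey = (0.3133,-3.9803)

0.31 -3.98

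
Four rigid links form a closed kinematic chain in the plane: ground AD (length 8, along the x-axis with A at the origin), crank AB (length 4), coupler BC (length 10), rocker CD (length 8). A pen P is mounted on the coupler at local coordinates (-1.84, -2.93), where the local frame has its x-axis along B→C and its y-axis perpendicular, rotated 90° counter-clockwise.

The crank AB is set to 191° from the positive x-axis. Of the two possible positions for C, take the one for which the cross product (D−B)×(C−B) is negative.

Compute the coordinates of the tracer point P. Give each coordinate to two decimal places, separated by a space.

-7.18 -1.94

A=(0,0), D=(8.00,0)
B = A + 4.00·(cos191°, sin191°) = (-3.9265, -0.7632)
|BD| = 11.9509
circle(B,10.00) ∩ circle(D,8.00): a=7.4816, h=6.6352
  candidates: C₊=(3.1161,6.3362) cross=79.296; C₋=(3.9636,-6.9070) cross=-79.296
  mode - wants cross < 0 → take C=(3.9636,-6.9070) (cross=-79.296)
ex = (C−B)/|BC| = (0.7890,-0.6144); ey = (0.6144,0.7890)
P = B + -1.84·ex + -2.93·ey = (-7.1784,-1.9446)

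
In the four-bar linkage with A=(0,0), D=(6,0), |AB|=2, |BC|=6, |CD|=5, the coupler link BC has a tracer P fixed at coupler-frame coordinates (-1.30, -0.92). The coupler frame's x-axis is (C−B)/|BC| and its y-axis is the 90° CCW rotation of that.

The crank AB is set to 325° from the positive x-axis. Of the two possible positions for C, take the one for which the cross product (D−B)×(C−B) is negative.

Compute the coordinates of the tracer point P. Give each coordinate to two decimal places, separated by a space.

A=(0,0), D=(6.00,0)
B = A + 2.00·(cos325°, sin325°) = (1.6383, -1.1472)
|BD| = 4.5100
circle(B,6.00) ∩ circle(D,5.00): a=3.4745, h=4.8916
  candidates: C₊=(3.7543,4.4673) cross=22.061; C₋=(6.2428,-4.9941) cross=-22.061
  mode - wants cross < 0 → take C=(6.2428,-4.9941) (cross=-22.061)
ex = (C−B)/|BC| = (0.7674,-0.6412); ey = (0.6412,0.7674)
P = B + -1.30·ex + -0.92·ey = (0.0508,-1.0197)

0.05 -1.02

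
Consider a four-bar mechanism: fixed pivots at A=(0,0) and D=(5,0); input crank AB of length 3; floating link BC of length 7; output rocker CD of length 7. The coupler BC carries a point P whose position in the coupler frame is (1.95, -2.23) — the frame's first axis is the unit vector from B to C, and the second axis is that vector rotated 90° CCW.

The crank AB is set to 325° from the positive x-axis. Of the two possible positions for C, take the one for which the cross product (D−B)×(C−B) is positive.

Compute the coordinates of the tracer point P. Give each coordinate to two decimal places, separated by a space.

A=(0,0), D=(5.00,0)
B = A + 3.00·(cos325°, sin325°) = (2.4575, -1.7207)
|BD| = 3.0701
circle(B,7.00) ∩ circle(D,7.00): a=1.5350, h=6.8296
  candidates: C₊=(-0.0991,4.7957) cross=20.968; C₋=(7.5566,-6.5164) cross=-20.968
  mode + wants cross > 0 → take C=(-0.0991,4.7957) (cross=20.968)
ex = (C−B)/|BC| = (-0.3652,0.9309); ey = (-0.9309,-0.3652)
P = B + 1.95·ex + -2.23·ey = (3.8212,0.9090)

3.82 0.91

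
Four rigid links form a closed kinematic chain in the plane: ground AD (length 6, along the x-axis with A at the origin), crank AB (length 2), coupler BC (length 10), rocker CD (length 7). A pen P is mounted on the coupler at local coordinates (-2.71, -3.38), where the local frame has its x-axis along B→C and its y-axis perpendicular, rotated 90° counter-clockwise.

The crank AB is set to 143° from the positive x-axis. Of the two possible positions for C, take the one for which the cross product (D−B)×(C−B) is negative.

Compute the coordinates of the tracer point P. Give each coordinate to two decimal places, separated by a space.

-5.93 1.35

A=(0,0), D=(6.00,0)
B = A + 2.00·(cos143°, sin143°) = (-1.5973, 1.2036)
|BD| = 7.6920
circle(B,10.00) ∩ circle(D,7.00): a=7.1611, h=6.9798
  candidates: C₊=(6.5678,6.9769) cross=53.689; C₋=(4.3835,-6.8108) cross=-53.689
  mode - wants cross < 0 → take C=(4.3835,-6.8108) (cross=-53.689)
ex = (C−B)/|BC| = (0.5981,-0.8014); ey = (0.8014,0.5981)
P = B + -2.71·ex + -3.38·ey = (-5.9269,1.3540)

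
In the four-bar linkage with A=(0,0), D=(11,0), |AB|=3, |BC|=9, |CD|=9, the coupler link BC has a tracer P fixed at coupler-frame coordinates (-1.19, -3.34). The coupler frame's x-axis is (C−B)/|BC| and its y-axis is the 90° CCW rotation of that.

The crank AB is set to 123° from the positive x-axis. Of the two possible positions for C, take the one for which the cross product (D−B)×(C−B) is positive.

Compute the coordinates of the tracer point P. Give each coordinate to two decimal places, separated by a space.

-0.81 -0.93

A=(0,0), D=(11.00,0)
B = A + 3.00·(cos123°, sin123°) = (-1.6339, 2.5160)
|BD| = 12.8820
circle(B,9.00) ∩ circle(D,9.00): a=6.4410, h=6.2860
  candidates: C₊=(5.9108,7.4229) cross=80.976; C₋=(3.4553,-4.9069) cross=-80.976
  mode + wants cross > 0 → take C=(5.9108,7.4229) (cross=80.976)
ex = (C−B)/|BC| = (0.8383,0.5452); ey = (-0.5452,0.8383)
P = B + -1.19·ex + -3.34·ey = (-0.8105,-0.9327)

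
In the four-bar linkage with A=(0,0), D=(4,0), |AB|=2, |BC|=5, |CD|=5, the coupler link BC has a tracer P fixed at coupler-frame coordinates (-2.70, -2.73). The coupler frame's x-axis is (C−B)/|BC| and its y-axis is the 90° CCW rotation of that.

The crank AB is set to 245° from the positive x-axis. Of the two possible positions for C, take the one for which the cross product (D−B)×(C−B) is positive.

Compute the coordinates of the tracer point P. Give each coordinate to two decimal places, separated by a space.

1.34 -4.97

A=(0,0), D=(4.00,0)
B = A + 2.00·(cos245°, sin245°) = (-0.8452, -1.8126)
|BD| = 5.1732
circle(B,5.00) ∩ circle(D,5.00): a=2.5866, h=4.2790
  candidates: C₊=(0.0781,3.1014) cross=22.136; C₋=(3.0767,-4.9140) cross=-22.136
  mode + wants cross > 0 → take C=(0.0781,3.1014) (cross=22.136)
ex = (C−B)/|BC| = (0.1847,0.9828); ey = (-0.9828,0.1847)
P = B + -2.70·ex + -2.73·ey = (1.3392,-4.9703)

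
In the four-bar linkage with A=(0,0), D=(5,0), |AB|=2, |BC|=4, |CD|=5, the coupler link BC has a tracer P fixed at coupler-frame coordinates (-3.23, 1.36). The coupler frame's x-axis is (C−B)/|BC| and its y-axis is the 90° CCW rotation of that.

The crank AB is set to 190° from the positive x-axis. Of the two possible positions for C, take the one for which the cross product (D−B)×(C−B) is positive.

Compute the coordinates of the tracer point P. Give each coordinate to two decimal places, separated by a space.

A=(0,0), D=(5.00,0)
B = A + 2.00·(cos190°, sin190°) = (-1.9696, -0.3473)
|BD| = 6.9783
circle(B,4.00) ∩ circle(D,5.00): a=2.8443, h=2.8125
  candidates: C₊=(0.7312,2.6033) cross=19.626; C₋=(1.0111,-3.0147) cross=-19.626
  mode + wants cross > 0 → take C=(0.7312,2.6033) (cross=19.626)
ex = (C−B)/|BC| = (0.6752,0.7376); ey = (-0.7376,0.6752)
P = B + -3.23·ex + 1.36·ey = (-5.1537,-1.8116)

-5.15 -1.81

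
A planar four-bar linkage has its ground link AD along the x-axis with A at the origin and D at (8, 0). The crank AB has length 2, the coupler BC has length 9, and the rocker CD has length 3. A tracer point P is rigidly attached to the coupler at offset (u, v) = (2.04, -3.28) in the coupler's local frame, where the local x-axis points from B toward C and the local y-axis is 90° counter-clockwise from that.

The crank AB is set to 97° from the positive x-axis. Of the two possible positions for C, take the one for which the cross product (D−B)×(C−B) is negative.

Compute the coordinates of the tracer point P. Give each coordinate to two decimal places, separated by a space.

A=(0,0), D=(8.00,0)
B = A + 2.00·(cos97°, sin97°) = (-0.2437, 1.9851)
|BD| = 8.4794
circle(B,9.00) ∩ circle(D,3.00): a=8.4853, h=3.0000
  candidates: C₊=(8.7081,2.9152) cross=25.438; C₋=(7.3034,-2.9180) cross=-25.438
  mode - wants cross < 0 → take C=(7.3034,-2.9180) (cross=-25.438)
ex = (C−B)/|BC| = (0.8386,-0.5448); ey = (0.5448,0.8386)
P = B + 2.04·ex + -3.28·ey = (-0.3200,-1.8768)

-0.32 -1.88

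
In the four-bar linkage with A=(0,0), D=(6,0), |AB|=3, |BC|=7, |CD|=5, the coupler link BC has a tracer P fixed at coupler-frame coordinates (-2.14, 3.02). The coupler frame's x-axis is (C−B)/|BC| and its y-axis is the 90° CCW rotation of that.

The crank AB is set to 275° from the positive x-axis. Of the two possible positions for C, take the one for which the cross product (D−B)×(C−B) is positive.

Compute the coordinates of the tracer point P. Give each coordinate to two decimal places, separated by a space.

A=(0,0), D=(6.00,0)
B = A + 3.00·(cos275°, sin275°) = (0.2615, -2.9886)
|BD| = 6.4701
circle(B,7.00) ∩ circle(D,5.00): a=5.0897, h=4.8057
  candidates: C₊=(2.5559,3.6247) cross=31.093; C₋=(6.9955,-4.8999) cross=-31.093
  mode + wants cross > 0 → take C=(2.5559,3.6247) (cross=31.093)
ex = (C−B)/|BC| = (0.3278,0.9448); ey = (-0.9448,0.3278)
P = B + -2.14·ex + 3.02·ey = (-3.2931,-4.0205)

-3.29 -4.02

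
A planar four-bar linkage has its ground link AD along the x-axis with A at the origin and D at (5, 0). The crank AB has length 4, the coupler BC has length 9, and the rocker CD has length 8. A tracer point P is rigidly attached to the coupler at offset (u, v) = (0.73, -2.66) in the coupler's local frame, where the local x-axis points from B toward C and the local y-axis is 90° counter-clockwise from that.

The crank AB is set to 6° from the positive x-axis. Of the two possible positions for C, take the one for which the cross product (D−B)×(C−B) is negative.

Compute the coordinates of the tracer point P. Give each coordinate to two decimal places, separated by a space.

2.58 -1.96

A=(0,0), D=(5.00,0)
B = A + 4.00·(cos6°, sin6°) = (3.9781, 0.4181)
|BD| = 1.1041
circle(B,9.00) ∩ circle(D,8.00): a=8.2504, h=3.5960
  candidates: C₊=(12.9758,0.6221) cross=3.971; C₋=(10.2523,-6.0343) cross=-3.971
  mode - wants cross < 0 → take C=(10.2523,-6.0343) (cross=-3.971)
ex = (C−B)/|BC| = (0.6971,-0.7169); ey = (0.7169,0.6971)
P = B + 0.73·ex + -2.66·ey = (2.5799,-1.9596)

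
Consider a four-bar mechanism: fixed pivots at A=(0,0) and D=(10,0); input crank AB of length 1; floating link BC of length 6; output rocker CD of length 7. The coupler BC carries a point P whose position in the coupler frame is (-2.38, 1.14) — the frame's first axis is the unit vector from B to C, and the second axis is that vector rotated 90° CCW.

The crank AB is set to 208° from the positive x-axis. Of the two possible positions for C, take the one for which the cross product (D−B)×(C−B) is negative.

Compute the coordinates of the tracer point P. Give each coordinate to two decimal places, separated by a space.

A=(0,0), D=(10.00,0)
B = A + 1.00·(cos208°, sin208°) = (-0.8829, -0.4695)
|BD| = 10.8931
circle(B,6.00) ∩ circle(D,7.00): a=4.8498, h=3.5326
  candidates: C₊=(3.8101,3.2689) cross=38.481; C₋=(4.1146,-3.7898) cross=-38.481
  mode - wants cross < 0 → take C=(4.1146,-3.7898) (cross=-38.481)
ex = (C−B)/|BC| = (0.8329,-0.5534); ey = (0.5534,0.8329)
P = B + -2.38·ex + 1.14·ey = (-2.2345,1.7971)

-2.23 1.80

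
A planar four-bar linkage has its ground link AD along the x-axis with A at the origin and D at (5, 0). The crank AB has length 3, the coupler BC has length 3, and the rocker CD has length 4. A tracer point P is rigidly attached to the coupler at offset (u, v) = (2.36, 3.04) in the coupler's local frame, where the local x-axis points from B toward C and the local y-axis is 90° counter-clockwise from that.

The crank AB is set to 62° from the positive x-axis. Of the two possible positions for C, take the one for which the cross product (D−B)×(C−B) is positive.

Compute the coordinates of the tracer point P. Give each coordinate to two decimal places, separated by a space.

2.28 6.40

A=(0,0), D=(5.00,0)
B = A + 3.00·(cos62°, sin62°) = (1.4084, 2.6488)
|BD| = 4.4627
circle(B,3.00) ∩ circle(D,4.00): a=1.4471, h=2.6279
  candidates: C₊=(4.1328,3.9049) cross=11.728; C₋=(1.0132,-0.3250) cross=-11.728
  mode + wants cross > 0 → take C=(4.1328,3.9049) (cross=11.728)
ex = (C−B)/|BC| = (0.9081,0.4187); ey = (-0.4187,0.9081)
P = B + 2.36·ex + 3.04·ey = (2.2788,6.3977)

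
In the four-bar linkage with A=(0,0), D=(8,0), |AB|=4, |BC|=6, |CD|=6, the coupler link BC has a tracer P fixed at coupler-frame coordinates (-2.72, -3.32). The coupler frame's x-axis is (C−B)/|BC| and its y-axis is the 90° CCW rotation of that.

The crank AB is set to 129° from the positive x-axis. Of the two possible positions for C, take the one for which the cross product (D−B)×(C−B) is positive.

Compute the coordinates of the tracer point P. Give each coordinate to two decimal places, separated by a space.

A=(0,0), D=(8.00,0)
B = A + 4.00·(cos129°, sin129°) = (-2.5173, 3.1086)
|BD| = 10.9671
circle(B,6.00) ∩ circle(D,6.00): a=5.4835, h=2.4353
  candidates: C₊=(3.4316,3.8898) cross=26.709; C₋=(2.0511,-0.7812) cross=-26.709
  mode + wants cross > 0 → take C=(3.4316,3.8898) (cross=26.709)
ex = (C−B)/|BC| = (0.9915,0.1302); ey = (-0.1302,0.9915)
P = B + -2.72·ex + -3.32·ey = (-4.7819,-0.5373)

-4.78 -0.54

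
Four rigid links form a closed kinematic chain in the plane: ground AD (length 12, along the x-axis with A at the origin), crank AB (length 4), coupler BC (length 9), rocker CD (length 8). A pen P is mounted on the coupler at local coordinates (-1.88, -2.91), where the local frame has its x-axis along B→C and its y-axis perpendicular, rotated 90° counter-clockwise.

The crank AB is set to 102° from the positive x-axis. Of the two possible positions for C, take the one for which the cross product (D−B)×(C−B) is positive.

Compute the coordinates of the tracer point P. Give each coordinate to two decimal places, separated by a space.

A=(0,0), D=(12.00,0)
B = A + 4.00·(cos102°, sin102°) = (-0.8316, 3.9126)
|BD| = 13.4149
circle(B,9.00) ∩ circle(D,8.00): a=7.3411, h=5.2066
  candidates: C₊=(7.7088,6.7517) cross=69.846; C₋=(4.6717,-3.2087) cross=-69.846
  mode + wants cross > 0 → take C=(7.7088,6.7517) (cross=69.846)
ex = (C−B)/|BC| = (0.9489,0.3155); ey = (-0.3155,0.9489)
P = B + -1.88·ex + -2.91·ey = (-1.6977,0.5581)

-1.70 0.56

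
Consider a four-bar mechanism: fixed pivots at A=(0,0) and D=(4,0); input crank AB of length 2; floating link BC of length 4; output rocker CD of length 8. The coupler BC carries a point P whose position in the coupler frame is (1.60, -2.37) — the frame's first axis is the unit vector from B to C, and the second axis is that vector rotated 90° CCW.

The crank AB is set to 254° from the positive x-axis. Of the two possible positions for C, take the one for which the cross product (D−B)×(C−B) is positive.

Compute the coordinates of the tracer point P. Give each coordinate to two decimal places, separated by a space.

A=(0,0), D=(4.00,0)
B = A + 2.00·(cos254°, sin254°) = (-0.5513, -1.9225)
|BD| = 4.9407
circle(B,4.00) ∩ circle(D,8.00): a=-2.3873, h=3.2095
  candidates: C₊=(-3.9993,0.1050) cross=15.857; C₋=(-1.5016,-5.8080) cross=-15.857
  mode + wants cross > 0 → take C=(-3.9993,0.1050) (cross=15.857)
ex = (C−B)/|BC| = (-0.8620,0.5069); ey = (-0.5069,-0.8620)
P = B + 1.60·ex + -2.37·ey = (-0.7292,0.9315)

-0.73 0.93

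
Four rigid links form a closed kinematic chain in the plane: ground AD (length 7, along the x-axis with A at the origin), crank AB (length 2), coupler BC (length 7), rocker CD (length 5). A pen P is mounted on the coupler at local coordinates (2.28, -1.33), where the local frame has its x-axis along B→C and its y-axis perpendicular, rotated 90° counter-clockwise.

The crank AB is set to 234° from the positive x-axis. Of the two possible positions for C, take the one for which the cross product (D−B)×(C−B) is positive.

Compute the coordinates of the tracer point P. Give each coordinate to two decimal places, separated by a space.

1.34 -0.81

A=(0,0), D=(7.00,0)
B = A + 2.00·(cos234°, sin234°) = (-1.1756, -1.6180)
|BD| = 8.3341
circle(B,7.00) ∩ circle(D,5.00): a=5.6069, h=4.1907
  candidates: C₊=(3.5111,3.5815) cross=34.926; C₋=(5.1383,-4.6405) cross=-34.926
  mode + wants cross > 0 → take C=(3.5111,3.5815) (cross=34.926)
ex = (C−B)/|BC| = (0.6695,0.7428); ey = (-0.7428,0.6695)
P = B + 2.28·ex + -1.33·ey = (1.3389,-0.8149)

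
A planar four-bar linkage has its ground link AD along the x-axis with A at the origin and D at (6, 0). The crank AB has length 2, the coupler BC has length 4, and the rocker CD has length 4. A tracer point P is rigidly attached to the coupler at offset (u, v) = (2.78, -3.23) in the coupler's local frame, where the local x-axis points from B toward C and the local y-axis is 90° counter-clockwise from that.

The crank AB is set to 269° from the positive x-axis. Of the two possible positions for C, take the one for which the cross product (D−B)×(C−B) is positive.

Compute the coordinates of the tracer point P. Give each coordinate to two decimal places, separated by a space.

A=(0,0), D=(6.00,0)
B = A + 2.00·(cos269°, sin269°) = (-0.0349, -1.9997)
|BD| = 6.3576
circle(B,4.00) ∩ circle(D,4.00): a=3.1788, h=2.4280
  candidates: C₊=(2.2188,1.3049) cross=15.436; C₋=(3.7463,-3.3046) cross=-15.436
  mode + wants cross > 0 → take C=(2.2188,1.3049) (cross=15.436)
ex = (C−B)/|BC| = (0.5634,0.8262); ey = (-0.8262,0.5634)
P = B + 2.78·ex + -3.23·ey = (4.1999,-1.5229)

4.20 -1.52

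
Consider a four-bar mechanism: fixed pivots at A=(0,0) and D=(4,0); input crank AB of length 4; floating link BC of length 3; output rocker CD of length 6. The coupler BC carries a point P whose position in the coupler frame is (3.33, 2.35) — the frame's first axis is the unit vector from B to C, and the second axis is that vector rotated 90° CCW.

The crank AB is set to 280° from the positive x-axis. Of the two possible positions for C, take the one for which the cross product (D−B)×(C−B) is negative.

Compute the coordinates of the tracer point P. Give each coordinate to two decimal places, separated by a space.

A=(0,0), D=(4.00,0)
B = A + 4.00·(cos280°, sin280°) = (0.6946, -3.9392)
|BD| = 5.1423
circle(B,3.00) ∩ circle(D,6.00): a=-0.0541, h=2.9995
  candidates: C₊=(-1.6380,-2.0527) cross=15.424; C₋=(2.9576,-5.9087) cross=-15.424
  mode - wants cross < 0 → take C=(2.9576,-5.9087) (cross=-15.424)
ex = (C−B)/|BC| = (0.7543,-0.6565); ey = (0.6565,0.7543)
P = B + 3.33·ex + 2.35·ey = (4.7493,-4.3527)

4.75 -4.35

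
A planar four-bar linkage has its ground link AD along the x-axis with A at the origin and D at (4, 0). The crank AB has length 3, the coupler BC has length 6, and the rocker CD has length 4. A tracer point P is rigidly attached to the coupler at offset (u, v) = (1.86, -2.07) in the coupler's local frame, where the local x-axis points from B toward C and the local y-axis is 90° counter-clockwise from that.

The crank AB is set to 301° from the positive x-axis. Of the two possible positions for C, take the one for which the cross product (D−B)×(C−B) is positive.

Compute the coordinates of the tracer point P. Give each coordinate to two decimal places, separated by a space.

3.73 -0.84

A=(0,0), D=(4.00,0)
B = A + 3.00·(cos301°, sin301°) = (1.5451, -2.5715)
|BD| = 3.5551
circle(B,6.00) ∩ circle(D,4.00): a=4.5904, h=3.8637
  candidates: C₊=(1.9202,3.4168) cross=13.736; C₋=(7.5095,-1.9191) cross=-13.736
  mode + wants cross > 0 → take C=(1.9202,3.4168) (cross=13.736)
ex = (C−B)/|BC| = (0.0625,0.9980); ey = (-0.9980,0.0625)
P = B + 1.86·ex + -2.07·ey = (3.7273,-0.8445)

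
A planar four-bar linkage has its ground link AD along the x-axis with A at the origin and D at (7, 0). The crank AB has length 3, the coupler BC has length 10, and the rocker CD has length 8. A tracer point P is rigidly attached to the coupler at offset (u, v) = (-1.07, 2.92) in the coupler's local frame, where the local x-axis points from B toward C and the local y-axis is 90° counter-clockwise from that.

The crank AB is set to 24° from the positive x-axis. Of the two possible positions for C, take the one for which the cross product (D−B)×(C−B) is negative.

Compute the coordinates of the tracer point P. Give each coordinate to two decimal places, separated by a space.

5.01 3.34

A=(0,0), D=(7.00,0)
B = A + 3.00·(cos24°, sin24°) = (2.7406, 1.2202)
|BD| = 4.4307
circle(B,10.00) ∩ circle(D,8.00): a=6.2779, h=7.7838
  candidates: C₊=(10.9194,6.9741) cross=34.488; C₋=(6.6321,-7.9915) cross=-34.488
  mode - wants cross < 0 → take C=(6.6321,-7.9915) (cross=-34.488)
ex = (C−B)/|BC| = (0.3891,-0.9212); ey = (0.9212,0.3891)
P = B + -1.07·ex + 2.92·ey = (5.0141,3.3422)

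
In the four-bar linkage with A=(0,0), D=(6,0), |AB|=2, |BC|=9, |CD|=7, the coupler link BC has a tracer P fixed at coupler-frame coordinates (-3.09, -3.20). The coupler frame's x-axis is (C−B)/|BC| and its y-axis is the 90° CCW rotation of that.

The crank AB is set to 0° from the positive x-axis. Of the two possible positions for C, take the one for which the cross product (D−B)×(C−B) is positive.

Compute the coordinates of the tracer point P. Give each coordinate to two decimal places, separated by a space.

A=(0,0), D=(6.00,0)
B = A + 2.00·(cos0°, sin0°) = (2.0000, 0.0000)
|BD| = 4.0000
circle(B,9.00) ∩ circle(D,7.00): a=6.0000, h=6.7082
  candidates: C₊=(8.0000,6.7082) cross=26.833; C₋=(8.0000,-6.7082) cross=-26.833
  mode + wants cross > 0 → take C=(8.0000,6.7082) (cross=26.833)
ex = (C−B)/|BC| = (0.6667,0.7454); ey = (-0.7454,0.6667)
P = B + -3.09·ex + -3.20·ey = (2.3251,-4.4365)

2.33 -4.44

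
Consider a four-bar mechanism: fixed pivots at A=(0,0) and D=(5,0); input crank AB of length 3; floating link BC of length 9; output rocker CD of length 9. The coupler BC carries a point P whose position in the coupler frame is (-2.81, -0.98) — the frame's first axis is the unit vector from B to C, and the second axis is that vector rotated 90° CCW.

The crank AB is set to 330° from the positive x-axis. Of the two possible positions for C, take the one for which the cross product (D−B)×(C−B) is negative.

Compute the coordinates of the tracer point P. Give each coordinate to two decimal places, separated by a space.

0.01 -0.02

A=(0,0), D=(5.00,0)
B = A + 3.00·(cos330°, sin330°) = (2.5981, -1.5000)
|BD| = 2.8318
circle(B,9.00) ∩ circle(D,9.00): a=1.4159, h=8.8879
  candidates: C₊=(-0.9088,6.7886) cross=25.169; C₋=(8.5069,-8.2886) cross=-25.169
  mode - wants cross < 0 → take C=(8.5069,-8.2886) (cross=-25.169)
ex = (C−B)/|BC| = (0.6565,-0.7543); ey = (0.7543,0.6565)
P = B + -2.81·ex + -0.98·ey = (0.0140,-0.0238)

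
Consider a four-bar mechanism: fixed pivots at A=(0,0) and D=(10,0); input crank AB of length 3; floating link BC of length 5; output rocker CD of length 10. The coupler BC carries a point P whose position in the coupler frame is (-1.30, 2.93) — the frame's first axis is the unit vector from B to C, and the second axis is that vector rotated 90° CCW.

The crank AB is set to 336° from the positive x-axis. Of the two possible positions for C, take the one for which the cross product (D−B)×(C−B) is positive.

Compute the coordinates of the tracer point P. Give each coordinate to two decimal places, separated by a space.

0.68 -3.67

A=(0,0), D=(10.00,0)
B = A + 3.00·(cos336°, sin336°) = (2.7406, -1.2202)
|BD| = 7.3612
circle(B,5.00) ∩ circle(D,10.00): a=-1.4137, h=4.7960
  candidates: C₊=(0.5515,3.2751) cross=35.304; C₋=(2.1415,-6.1842) cross=-35.304
  mode + wants cross > 0 → take C=(0.5515,3.2751) (cross=35.304)
ex = (C−B)/|BC| = (-0.4378,0.8991); ey = (-0.8991,-0.4378)
P = B + -1.30·ex + 2.93·ey = (0.6756,-3.6718)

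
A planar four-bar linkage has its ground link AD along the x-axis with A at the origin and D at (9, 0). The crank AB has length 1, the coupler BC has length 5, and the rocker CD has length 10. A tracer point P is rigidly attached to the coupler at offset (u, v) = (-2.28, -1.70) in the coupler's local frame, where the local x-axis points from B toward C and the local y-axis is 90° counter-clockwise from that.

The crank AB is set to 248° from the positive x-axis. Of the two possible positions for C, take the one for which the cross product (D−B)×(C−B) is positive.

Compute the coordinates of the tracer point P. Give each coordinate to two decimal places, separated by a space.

1.21 -3.29

A=(0,0), D=(9.00,0)
B = A + 1.00·(cos248°, sin248°) = (-0.3746, -0.9272)
|BD| = 9.4203
circle(B,5.00) ∩ circle(D,10.00): a=0.7294, h=4.9465
  candidates: C₊=(-0.1356,4.0671) cross=46.598; C₋=(0.8381,-5.7779) cross=-46.598
  mode + wants cross > 0 → take C=(-0.1356,4.0671) (cross=46.598)
ex = (C−B)/|BC| = (0.0478,0.9989); ey = (-0.9989,0.0478)
P = B + -2.28·ex + -1.70·ey = (1.2145,-3.2858)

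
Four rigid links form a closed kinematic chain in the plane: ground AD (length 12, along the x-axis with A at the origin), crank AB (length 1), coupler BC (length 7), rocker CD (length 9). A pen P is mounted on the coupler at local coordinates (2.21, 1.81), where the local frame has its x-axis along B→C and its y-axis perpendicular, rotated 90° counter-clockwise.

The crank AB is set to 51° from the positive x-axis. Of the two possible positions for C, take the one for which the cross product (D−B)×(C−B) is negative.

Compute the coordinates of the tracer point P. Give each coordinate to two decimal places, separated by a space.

3.36 -0.05

A=(0,0), D=(12.00,0)
B = A + 1.00·(cos51°, sin51°) = (0.6293, 0.7771)
|BD| = 11.3972
circle(B,7.00) ∩ circle(D,9.00): a=4.2948, h=5.5277
  candidates: C₊=(5.2910,5.9991) cross=63.000; C₋=(4.5372,-5.0305) cross=-63.000
  mode - wants cross < 0 → take C=(4.5372,-5.0305) (cross=-63.000)
ex = (C−B)/|BC| = (0.5583,-0.8297); ey = (0.8297,0.5583)
P = B + 2.21·ex + 1.81·ey = (3.3648,-0.0460)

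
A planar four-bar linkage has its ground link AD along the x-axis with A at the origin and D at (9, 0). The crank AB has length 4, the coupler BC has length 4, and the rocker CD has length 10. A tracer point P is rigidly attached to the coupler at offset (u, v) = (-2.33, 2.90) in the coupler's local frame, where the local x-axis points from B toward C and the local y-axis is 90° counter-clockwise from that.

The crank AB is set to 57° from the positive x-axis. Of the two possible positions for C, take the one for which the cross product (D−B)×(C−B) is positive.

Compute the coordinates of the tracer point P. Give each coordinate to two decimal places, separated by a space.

-0.75 1.06

A=(0,0), D=(9.00,0)
B = A + 4.00·(cos57°, sin57°) = (2.1786, 3.3547)
|BD| = 7.6017
circle(B,4.00) ∩ circle(D,10.00): a=-1.7242, h=3.6093
  candidates: C₊=(2.2241,7.3544) cross=27.437; C₋=(-0.9615,0.8768) cross=-27.437
  mode + wants cross > 0 → take C=(2.2241,7.3544) (cross=27.437)
ex = (C−B)/|BC| = (0.0114,0.9999); ey = (-0.9999,0.0114)
P = B + -2.33·ex + 2.90·ey = (-0.7478,1.0579)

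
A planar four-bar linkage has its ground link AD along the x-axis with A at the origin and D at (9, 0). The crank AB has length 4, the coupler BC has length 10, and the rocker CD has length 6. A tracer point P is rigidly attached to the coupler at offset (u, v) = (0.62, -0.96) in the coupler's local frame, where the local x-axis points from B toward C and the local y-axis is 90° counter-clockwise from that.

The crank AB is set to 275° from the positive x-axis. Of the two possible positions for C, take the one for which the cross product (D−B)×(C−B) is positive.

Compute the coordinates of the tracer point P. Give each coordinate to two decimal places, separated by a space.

A=(0,0), D=(9.00,0)
B = A + 4.00·(cos275°, sin275°) = (0.3486, -3.9848)
|BD| = 9.5250
circle(B,10.00) ∩ circle(D,6.00): a=8.1221, h=5.8337
  candidates: C₊=(5.2853,4.7118) cross=55.566; C₋=(10.1663,-5.8856) cross=-55.566
  mode + wants cross > 0 → take C=(5.2853,4.7118) (cross=55.566)
ex = (C−B)/|BC| = (0.4937,0.8697); ey = (-0.8697,0.4937)
P = B + 0.62·ex + -0.96·ey = (1.4896,-3.9195)

1.49 -3.92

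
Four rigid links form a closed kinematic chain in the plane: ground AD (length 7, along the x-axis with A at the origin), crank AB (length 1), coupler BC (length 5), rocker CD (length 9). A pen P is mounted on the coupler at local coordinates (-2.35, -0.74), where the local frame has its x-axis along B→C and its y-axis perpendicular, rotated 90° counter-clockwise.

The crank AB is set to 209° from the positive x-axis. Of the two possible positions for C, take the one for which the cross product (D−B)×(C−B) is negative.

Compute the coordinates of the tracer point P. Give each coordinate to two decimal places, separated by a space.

-1.94 1.74

A=(0,0), D=(7.00,0)
B = A + 1.00·(cos209°, sin209°) = (-0.8746, -0.4848)
|BD| = 7.8895
circle(B,5.00) ∩ circle(D,9.00): a=0.3958, h=4.9843
  candidates: C₊=(-0.7859,4.5144) cross=39.324; C₋=(-0.1733,-5.4354) cross=-39.324
  mode - wants cross < 0 → take C=(-0.1733,-5.4354) (cross=-39.324)
ex = (C−B)/|BC| = (0.1403,-0.9901); ey = (0.9901,0.1403)
P = B + -2.35·ex + -0.74·ey = (-1.9369,1.7382)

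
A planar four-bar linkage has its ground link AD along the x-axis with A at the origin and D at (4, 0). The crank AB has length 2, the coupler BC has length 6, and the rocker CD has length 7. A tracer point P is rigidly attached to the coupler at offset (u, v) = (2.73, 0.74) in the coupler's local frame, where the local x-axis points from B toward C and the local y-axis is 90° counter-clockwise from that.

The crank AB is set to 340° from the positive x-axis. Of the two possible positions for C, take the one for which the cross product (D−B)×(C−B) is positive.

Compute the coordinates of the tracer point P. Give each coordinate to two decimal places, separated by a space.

A=(0,0), D=(4.00,0)
B = A + 2.00·(cos340°, sin340°) = (1.8794, -0.6840)
|BD| = 2.2282
circle(B,6.00) ∩ circle(D,7.00): a=-1.8030, h=5.7227
  candidates: C₊=(-1.5934,4.2088) cross=12.751; C₋=(1.9202,-6.6839) cross=-12.751
  mode + wants cross > 0 → take C=(-1.5934,4.2088) (cross=12.751)
ex = (C−B)/|BC| = (-0.5788,0.8155); ey = (-0.8155,-0.5788)
P = B + 2.73·ex + 0.74·ey = (-0.3042,1.1139)

-0.30 1.11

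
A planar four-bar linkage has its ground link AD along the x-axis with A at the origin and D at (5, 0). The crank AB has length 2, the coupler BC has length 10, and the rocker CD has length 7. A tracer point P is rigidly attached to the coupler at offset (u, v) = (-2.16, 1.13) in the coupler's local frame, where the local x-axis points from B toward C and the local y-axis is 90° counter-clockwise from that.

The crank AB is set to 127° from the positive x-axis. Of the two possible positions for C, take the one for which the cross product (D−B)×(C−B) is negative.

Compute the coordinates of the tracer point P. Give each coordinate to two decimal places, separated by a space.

A=(0,0), D=(5.00,0)
B = A + 2.00·(cos127°, sin127°) = (-1.2036, 1.5973)
|BD| = 6.4060
circle(B,10.00) ∩ circle(D,7.00): a=7.1836, h=6.9567
  candidates: C₊=(7.4877,6.5430) cross=44.564; C₋=(4.0185,-6.9309) cross=-44.564
  mode - wants cross < 0 → take C=(4.0185,-6.9309) (cross=-44.564)
ex = (C−B)/|BC| = (0.5222,-0.8528); ey = (0.8528,0.5222)
P = B + -2.16·ex + 1.13·ey = (-1.3679,4.0295)

-1.37 4.03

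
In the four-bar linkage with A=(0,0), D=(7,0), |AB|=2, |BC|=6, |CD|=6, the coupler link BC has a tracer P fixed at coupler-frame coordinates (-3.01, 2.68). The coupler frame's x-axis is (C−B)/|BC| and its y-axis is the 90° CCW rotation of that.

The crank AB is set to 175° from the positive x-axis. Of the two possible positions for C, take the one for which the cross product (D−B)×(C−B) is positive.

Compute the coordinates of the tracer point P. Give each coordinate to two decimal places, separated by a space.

-6.02 0.27

A=(0,0), D=(7.00,0)
B = A + 2.00·(cos175°, sin175°) = (-1.9924, 0.1743)
|BD| = 8.9941
circle(B,6.00) ∩ circle(D,6.00): a=4.4970, h=3.9720
  candidates: C₊=(2.5808,4.0584) cross=35.724; C₋=(2.4268,-3.8841) cross=-35.724
  mode + wants cross > 0 → take C=(2.5808,4.0584) (cross=35.724)
ex = (C−B)/|BC| = (0.7622,0.6473); ey = (-0.6473,0.7622)
P = B + -3.01·ex + 2.68·ey = (-6.0215,0.2685)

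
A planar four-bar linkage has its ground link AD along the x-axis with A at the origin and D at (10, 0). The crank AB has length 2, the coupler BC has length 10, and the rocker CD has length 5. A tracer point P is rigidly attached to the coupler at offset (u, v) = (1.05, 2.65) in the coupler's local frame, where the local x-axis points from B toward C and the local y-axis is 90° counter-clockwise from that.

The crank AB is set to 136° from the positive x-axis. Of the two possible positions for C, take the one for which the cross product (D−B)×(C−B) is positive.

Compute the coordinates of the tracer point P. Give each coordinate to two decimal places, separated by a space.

-1.29 4.24

A=(0,0), D=(10.00,0)
B = A + 2.00·(cos136°, sin136°) = (-1.4387, 1.3893)
|BD| = 11.5227
circle(B,10.00) ∩ circle(D,5.00): a=9.0158, h=4.3261
  candidates: C₊=(8.0330,4.5968) cross=49.849; C₋=(6.9897,-3.9923) cross=-49.849
  mode + wants cross > 0 → take C=(8.0330,4.5968) (cross=49.849)
ex = (C−B)/|BC| = (0.9472,0.3208); ey = (-0.3208,0.9472)
P = B + 1.05·ex + 2.65·ey = (-1.2941,4.2361)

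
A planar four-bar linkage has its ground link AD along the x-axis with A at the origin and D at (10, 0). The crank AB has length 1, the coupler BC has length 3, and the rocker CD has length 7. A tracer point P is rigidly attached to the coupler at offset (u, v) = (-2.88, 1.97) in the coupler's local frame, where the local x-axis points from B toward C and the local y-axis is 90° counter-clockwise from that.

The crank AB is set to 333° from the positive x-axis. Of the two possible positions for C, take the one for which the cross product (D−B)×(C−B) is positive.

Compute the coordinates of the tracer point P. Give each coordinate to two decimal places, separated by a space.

A=(0,0), D=(10.00,0)
B = A + 1.00·(cos333°, sin333°) = (0.8910, -0.4540)
|BD| = 9.1203
circle(B,3.00) ∩ circle(D,7.00): a=2.3672, h=1.8429
  candidates: C₊=(3.1636,1.5044) cross=16.808; C₋=(3.3470,-2.1767) cross=-16.808
  mode + wants cross > 0 → take C=(3.1636,1.5044) (cross=16.808)
ex = (C−B)/|BC| = (0.7575,0.6528); ey = (-0.6528,0.7575)
P = B + -2.88·ex + 1.97·ey = (-2.5767,-0.8418)

-2.58 -0.84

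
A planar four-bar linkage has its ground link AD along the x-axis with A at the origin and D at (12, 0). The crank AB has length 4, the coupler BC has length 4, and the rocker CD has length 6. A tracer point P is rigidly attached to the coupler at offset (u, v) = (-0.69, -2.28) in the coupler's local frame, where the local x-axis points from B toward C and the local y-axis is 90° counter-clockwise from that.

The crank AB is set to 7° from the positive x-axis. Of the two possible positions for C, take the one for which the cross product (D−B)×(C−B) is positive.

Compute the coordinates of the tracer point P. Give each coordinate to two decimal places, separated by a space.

A=(0,0), D=(12.00,0)
B = A + 4.00·(cos7°, sin7°) = (3.9702, 0.4875)
|BD| = 8.0446
circle(B,4.00) ∩ circle(D,6.00): a=2.7792, h=2.8768
  candidates: C₊=(6.9186,3.1906) cross=23.143; C₋=(6.5700,-2.5524) cross=-23.143
  mode + wants cross > 0 → take C=(6.9186,3.1906) (cross=23.143)
ex = (C−B)/|BC| = (0.7371,0.6758); ey = (-0.6758,0.7371)
P = B + -0.69·ex + -2.28·ey = (5.0023,-1.6594)

5.00 -1.66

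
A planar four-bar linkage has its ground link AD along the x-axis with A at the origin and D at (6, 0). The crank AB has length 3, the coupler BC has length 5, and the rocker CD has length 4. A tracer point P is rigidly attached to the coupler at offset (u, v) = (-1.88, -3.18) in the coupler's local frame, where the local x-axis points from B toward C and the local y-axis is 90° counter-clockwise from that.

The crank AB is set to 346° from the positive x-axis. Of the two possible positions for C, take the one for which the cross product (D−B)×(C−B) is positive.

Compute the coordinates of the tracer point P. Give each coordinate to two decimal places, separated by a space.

A=(0,0), D=(6.00,0)
B = A + 3.00·(cos346°, sin346°) = (2.9109, -0.7258)
|BD| = 3.1732
circle(B,5.00) ∩ circle(D,4.00): a=3.0047, h=3.9964
  candidates: C₊=(4.9219,3.8520) cross=12.682; C₋=(6.7500,-3.9291) cross=-12.682
  mode + wants cross > 0 → take C=(4.9219,3.8520) (cross=12.682)
ex = (C−B)/|BC| = (0.4022,0.9155); ey = (-0.9155,0.4022)
P = B + -1.88·ex + -3.18·ey = (5.0662,-3.7260)

5.07 -3.73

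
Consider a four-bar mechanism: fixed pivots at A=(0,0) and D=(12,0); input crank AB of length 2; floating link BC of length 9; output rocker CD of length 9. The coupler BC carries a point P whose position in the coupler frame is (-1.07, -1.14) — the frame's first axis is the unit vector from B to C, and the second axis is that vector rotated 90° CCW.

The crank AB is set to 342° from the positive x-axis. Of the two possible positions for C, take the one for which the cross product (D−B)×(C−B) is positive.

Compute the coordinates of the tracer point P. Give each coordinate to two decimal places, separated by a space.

2.34 -2.12

A=(0,0), D=(12.00,0)
B = A + 2.00·(cos342°, sin342°) = (1.9021, -0.6180)
|BD| = 10.1168
circle(B,9.00) ∩ circle(D,9.00): a=5.0584, h=7.4440
  candidates: C₊=(6.4963,7.1210) cross=75.309; C₋=(7.4058,-7.7391) cross=-75.309
  mode + wants cross > 0 → take C=(6.4963,7.1210) (cross=75.309)
ex = (C−B)/|BC| = (0.5105,0.8599); ey = (-0.8599,0.5105)
P = B + -1.07·ex + -1.14·ey = (2.3362,-2.1201)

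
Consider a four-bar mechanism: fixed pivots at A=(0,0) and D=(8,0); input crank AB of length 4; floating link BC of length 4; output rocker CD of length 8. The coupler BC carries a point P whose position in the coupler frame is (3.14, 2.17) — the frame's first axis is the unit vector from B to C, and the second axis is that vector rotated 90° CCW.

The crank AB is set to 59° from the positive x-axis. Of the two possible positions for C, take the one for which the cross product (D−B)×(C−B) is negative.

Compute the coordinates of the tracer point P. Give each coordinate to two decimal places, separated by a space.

2.30 -0.38

A=(0,0), D=(8.00,0)
B = A + 4.00·(cos59°, sin59°) = (2.0602, 3.4287)
|BD| = 6.8584
circle(B,4.00) ∩ circle(D,8.00): a=-0.0702, h=3.9994
  candidates: C₊=(3.9988,6.9275) cross=27.429; C₋=(0.0000,0.0000) cross=-27.429
  mode - wants cross < 0 → take C=(0.0000,0.0000) (cross=-27.429)
ex = (C−B)/|BC| = (-0.5150,-0.8572); ey = (0.8572,-0.5150)
P = B + 3.14·ex + 2.17·ey = (2.3030,-0.3805)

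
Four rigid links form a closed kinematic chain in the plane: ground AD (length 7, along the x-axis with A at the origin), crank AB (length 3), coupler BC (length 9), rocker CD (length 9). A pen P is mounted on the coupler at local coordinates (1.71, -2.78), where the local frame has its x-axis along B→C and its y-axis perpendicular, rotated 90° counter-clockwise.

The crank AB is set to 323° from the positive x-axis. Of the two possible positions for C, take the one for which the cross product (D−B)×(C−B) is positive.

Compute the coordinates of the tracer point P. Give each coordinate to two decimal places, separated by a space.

5.00 0.16

A=(0,0), D=(7.00,0)
B = A + 3.00·(cos323°, sin323°) = (2.3959, -1.8054)
|BD| = 4.9454
circle(B,9.00) ∩ circle(D,9.00): a=2.4727, h=8.6537
  candidates: C₊=(1.5387,7.1536) cross=42.796; C₋=(7.8572,-8.9591) cross=-42.796
  mode + wants cross > 0 → take C=(1.5387,7.1536) (cross=42.796)
ex = (C−B)/|BC| = (-0.0952,0.9955); ey = (-0.9955,-0.0952)
P = B + 1.71·ex + -2.78·ey = (5.0004,0.1616)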